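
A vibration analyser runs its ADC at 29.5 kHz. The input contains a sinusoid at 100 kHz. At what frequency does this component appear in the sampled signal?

100 kHz mod fs = 11.5 kHz.
11.5 kHz ≤ fs/2 = 14.75 kHz, appears at 11.5 kHz.

11.5 kHz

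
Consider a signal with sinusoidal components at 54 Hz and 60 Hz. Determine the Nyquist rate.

Highest-frequency component: 60 Hz.
Nyquist rate = 2 × 60 Hz = 120 Hz.

120 Hz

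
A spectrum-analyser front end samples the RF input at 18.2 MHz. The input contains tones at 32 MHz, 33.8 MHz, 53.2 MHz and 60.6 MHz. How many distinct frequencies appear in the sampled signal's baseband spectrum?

fs/2 = 9.1 MHz.
32 MHz mod fs = 13.8 MHz.
13.8 MHz > fs/2 = 9.1 MHz, folds to fs − 13.8 MHz = 4.4 MHz.
33.8 MHz mod fs = 15.6 MHz.
15.6 MHz > fs/2 = 9.1 MHz, folds to fs − 15.6 MHz = 2.6 MHz.
53.2 MHz mod fs = 16.8 MHz.
16.8 MHz > fs/2 = 9.1 MHz, folds to fs − 16.8 MHz = 1.4 MHz.
60.6 MHz mod fs = 6 MHz.
6 MHz ≤ fs/2 = 9.1 MHz, appears at 6 MHz.
Distinct values: {1.4 MHz, 2.6 MHz, 4.4 MHz, 6 MHz} → 4.

4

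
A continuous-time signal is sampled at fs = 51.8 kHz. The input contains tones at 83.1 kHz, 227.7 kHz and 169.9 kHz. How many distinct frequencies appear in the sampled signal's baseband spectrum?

2

fs/2 = 25.9 kHz.
83.1 kHz mod fs = 31.3 kHz.
31.3 kHz > fs/2 = 25.9 kHz, folds to fs − 31.3 kHz = 20.5 kHz.
227.7 kHz mod fs = 20.5 kHz.
20.5 kHz ≤ fs/2 = 25.9 kHz, appears at 20.5 kHz.
169.9 kHz mod fs = 14.5 kHz.
14.5 kHz ≤ fs/2 = 25.9 kHz, appears at 14.5 kHz.
Distinct values: {14.5 kHz, 20.5 kHz} → 2.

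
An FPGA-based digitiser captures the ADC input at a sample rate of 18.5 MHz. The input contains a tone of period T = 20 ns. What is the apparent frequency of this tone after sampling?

T = 20 ns → f = 1/T = 50 MHz.
50 MHz mod fs = 13 MHz.
13 MHz > fs/2 = 9.25 MHz, folds to fs − 13 MHz = 5.5 MHz.

5.5 MHz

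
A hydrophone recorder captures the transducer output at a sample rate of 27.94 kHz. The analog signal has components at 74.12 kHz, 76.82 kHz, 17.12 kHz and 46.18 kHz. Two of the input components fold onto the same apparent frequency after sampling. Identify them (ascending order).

46.18 kHz, 74.12 kHz

fs/2 = 13.97 kHz.
74.12 kHz mod fs = 18.24 kHz.
18.24 kHz > fs/2 = 13.97 kHz, folds to fs − 18.24 kHz = 9.7 kHz.
76.82 kHz mod fs = 20.94 kHz.
20.94 kHz > fs/2 = 13.97 kHz, folds to fs − 20.94 kHz = 7 kHz.
17.12 kHz > fs/2 = 13.97 kHz, folds to fs − 17.12 kHz = 10.82 kHz.
46.18 kHz mod fs = 18.24 kHz.
18.24 kHz > fs/2 = 13.97 kHz, folds to fs − 18.24 kHz = 9.7 kHz.
46.18 kHz and 74.12 kHz both map to 9.7 kHz.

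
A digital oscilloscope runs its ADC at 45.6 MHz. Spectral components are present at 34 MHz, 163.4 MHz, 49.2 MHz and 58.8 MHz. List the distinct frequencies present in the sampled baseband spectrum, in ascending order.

fs/2 = 22.8 MHz.
34 MHz > fs/2 = 22.8 MHz, folds to fs − 34 MHz = 11.6 MHz.
163.4 MHz mod fs = 26.6 MHz.
26.6 MHz > fs/2 = 22.8 MHz, folds to fs − 26.6 MHz = 19 MHz.
49.2 MHz mod fs = 3.6 MHz.
3.6 MHz ≤ fs/2 = 22.8 MHz, appears at 3.6 MHz.
58.8 MHz mod fs = 13.2 MHz.
13.2 MHz ≤ fs/2 = 22.8 MHz, appears at 13.2 MHz.
Distinct values: {3.6 MHz, 11.6 MHz, 13.2 MHz, 19 MHz}.

3.6 MHz, 11.6 MHz, 13.2 MHz, 19 MHz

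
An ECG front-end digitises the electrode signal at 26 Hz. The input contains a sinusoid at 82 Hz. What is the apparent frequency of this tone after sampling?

4 Hz

82 Hz mod fs = 4 Hz.
4 Hz ≤ fs/2 = 13 Hz, appears at 4 Hz.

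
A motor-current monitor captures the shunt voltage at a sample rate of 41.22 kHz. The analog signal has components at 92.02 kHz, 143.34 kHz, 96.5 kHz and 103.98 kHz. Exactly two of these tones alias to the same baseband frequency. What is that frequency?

fs/2 = 20.61 kHz.
92.02 kHz mod fs = 9.58 kHz.
9.58 kHz ≤ fs/2 = 20.61 kHz, appears at 9.58 kHz.
143.34 kHz mod fs = 19.68 kHz.
19.68 kHz ≤ fs/2 = 20.61 kHz, appears at 19.68 kHz.
96.5 kHz mod fs = 14.06 kHz.
14.06 kHz ≤ fs/2 = 20.61 kHz, appears at 14.06 kHz.
103.98 kHz mod fs = 21.54 kHz.
21.54 kHz > fs/2 = 20.61 kHz, folds to fs − 21.54 kHz = 19.68 kHz.
103.98 kHz and 143.34 kHz both map to 19.68 kHz.

19.68 kHz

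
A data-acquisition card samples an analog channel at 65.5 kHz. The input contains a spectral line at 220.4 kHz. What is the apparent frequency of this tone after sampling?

23.9 kHz

220.4 kHz mod fs = 23.9 kHz.
23.9 kHz ≤ fs/2 = 32.75 kHz, appears at 23.9 kHz.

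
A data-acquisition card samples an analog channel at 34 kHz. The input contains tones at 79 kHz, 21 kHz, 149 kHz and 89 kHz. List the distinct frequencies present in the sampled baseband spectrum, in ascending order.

11 kHz, 13 kHz

fs/2 = 17 kHz.
79 kHz mod fs = 11 kHz.
11 kHz ≤ fs/2 = 17 kHz, appears at 11 kHz.
21 kHz > fs/2 = 17 kHz, folds to fs − 21 kHz = 13 kHz.
149 kHz mod fs = 13 kHz.
13 kHz ≤ fs/2 = 17 kHz, appears at 13 kHz.
89 kHz mod fs = 21 kHz.
21 kHz > fs/2 = 17 kHz, folds to fs − 21 kHz = 13 kHz.
Distinct values: {11 kHz, 13 kHz}.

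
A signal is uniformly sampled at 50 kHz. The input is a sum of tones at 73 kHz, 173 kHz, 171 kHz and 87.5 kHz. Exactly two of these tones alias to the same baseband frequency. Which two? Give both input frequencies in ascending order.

73 kHz, 173 kHz

fs/2 = 25 kHz.
73 kHz mod fs = 23 kHz.
23 kHz ≤ fs/2 = 25 kHz, appears at 23 kHz.
173 kHz mod fs = 23 kHz.
23 kHz ≤ fs/2 = 25 kHz, appears at 23 kHz.
171 kHz mod fs = 21 kHz.
21 kHz ≤ fs/2 = 25 kHz, appears at 21 kHz.
87.5 kHz mod fs = 37.5 kHz.
37.5 kHz > fs/2 = 25 kHz, folds to fs − 37.5 kHz = 12.5 kHz.
73 kHz and 173 kHz both map to 23 kHz.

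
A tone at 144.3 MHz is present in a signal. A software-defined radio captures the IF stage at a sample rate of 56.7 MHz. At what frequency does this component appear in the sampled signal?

144.3 MHz mod fs = 30.9 MHz.
30.9 MHz > fs/2 = 28.35 MHz, folds to fs − 30.9 MHz = 25.8 MHz.

25.8 MHz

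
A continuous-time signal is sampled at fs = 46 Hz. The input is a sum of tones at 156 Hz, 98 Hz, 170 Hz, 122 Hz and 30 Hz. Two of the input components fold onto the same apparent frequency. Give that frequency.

fs/2 = 23 Hz.
156 Hz mod fs = 18 Hz.
18 Hz ≤ fs/2 = 23 Hz, appears at 18 Hz.
98 Hz mod fs = 6 Hz.
6 Hz ≤ fs/2 = 23 Hz, appears at 6 Hz.
170 Hz mod fs = 32 Hz.
32 Hz > fs/2 = 23 Hz, folds to fs − 32 Hz = 14 Hz.
122 Hz mod fs = 30 Hz.
30 Hz > fs/2 = 23 Hz, folds to fs − 30 Hz = 16 Hz.
30 Hz > fs/2 = 23 Hz, folds to fs − 30 Hz = 16 Hz.
30 Hz and 122 Hz both map to 16 Hz.

16 Hz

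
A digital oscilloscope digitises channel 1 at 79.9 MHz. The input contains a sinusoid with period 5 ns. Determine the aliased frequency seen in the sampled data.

39.7 MHz

T = 5 ns → f = 1/T = 200 MHz.
200 MHz mod fs = 40.2 MHz.
40.2 MHz > fs/2 = 39.95 MHz, folds to fs − 40.2 MHz = 39.7 MHz.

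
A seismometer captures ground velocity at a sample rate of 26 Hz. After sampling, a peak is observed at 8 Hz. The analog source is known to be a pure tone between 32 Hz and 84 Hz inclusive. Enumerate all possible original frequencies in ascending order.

Frequencies that alias to 8 Hz are k·fs ± 8 Hz for integer k ≥ 0.
k=0: 8 Hz.
k=1: 18 Hz, 34 Hz.
k=2: 44 Hz, 60 Hz.
k=3: 70 Hz, 86 Hz.
k=4: 96 Hz, 112 Hz.
Within [32 Hz, 84 Hz]: 34 Hz, 44 Hz, 60 Hz, 70 Hz.

34 Hz, 44 Hz, 60 Hz, 70 Hz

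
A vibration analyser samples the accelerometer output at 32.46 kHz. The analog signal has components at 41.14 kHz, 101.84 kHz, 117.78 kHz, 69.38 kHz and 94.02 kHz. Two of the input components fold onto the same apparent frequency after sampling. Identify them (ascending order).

fs/2 = 16.23 kHz.
41.14 kHz mod fs = 8.68 kHz.
8.68 kHz ≤ fs/2 = 16.23 kHz, appears at 8.68 kHz.
101.84 kHz mod fs = 4.46 kHz.
4.46 kHz ≤ fs/2 = 16.23 kHz, appears at 4.46 kHz.
117.78 kHz mod fs = 20.4 kHz.
20.4 kHz > fs/2 = 16.23 kHz, folds to fs − 20.4 kHz = 12.06 kHz.
69.38 kHz mod fs = 4.46 kHz.
4.46 kHz ≤ fs/2 = 16.23 kHz, appears at 4.46 kHz.
94.02 kHz mod fs = 29.1 kHz.
29.1 kHz > fs/2 = 16.23 kHz, folds to fs − 29.1 kHz = 3.36 kHz.
69.38 kHz and 101.84 kHz both map to 4.46 kHz.

69.38 kHz, 101.84 kHz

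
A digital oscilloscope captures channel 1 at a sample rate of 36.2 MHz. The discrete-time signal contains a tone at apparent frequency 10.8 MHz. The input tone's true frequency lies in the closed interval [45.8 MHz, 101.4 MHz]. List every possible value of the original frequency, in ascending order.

47 MHz, 61.6 MHz, 83.2 MHz, 97.8 MHz

Frequencies that alias to 10.8 MHz are k·fs ± 10.8 MHz for integer k ≥ 0.
k=0: 10.8 MHz.
k=1: 25.4 MHz, 47 MHz.
k=2: 61.6 MHz, 83.2 MHz.
k=3: 97.8 MHz, 119.4 MHz.
k=4: 134 MHz, 155.6 MHz.
Within [45.8 MHz, 101.4 MHz]: 47 MHz, 61.6 MHz, 83.2 MHz, 97.8 MHz.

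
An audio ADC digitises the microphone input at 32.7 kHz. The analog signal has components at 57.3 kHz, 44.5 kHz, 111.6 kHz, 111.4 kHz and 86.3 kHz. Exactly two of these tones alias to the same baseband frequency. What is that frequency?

fs/2 = 16.35 kHz.
57.3 kHz mod fs = 24.6 kHz.
24.6 kHz > fs/2 = 16.35 kHz, folds to fs − 24.6 kHz = 8.1 kHz.
44.5 kHz mod fs = 11.8 kHz.
11.8 kHz ≤ fs/2 = 16.35 kHz, appears at 11.8 kHz.
111.6 kHz mod fs = 13.5 kHz.
13.5 kHz ≤ fs/2 = 16.35 kHz, appears at 13.5 kHz.
111.4 kHz mod fs = 13.3 kHz.
13.3 kHz ≤ fs/2 = 16.35 kHz, appears at 13.3 kHz.
86.3 kHz mod fs = 20.9 kHz.
20.9 kHz > fs/2 = 16.35 kHz, folds to fs − 20.9 kHz = 11.8 kHz.
44.5 kHz and 86.3 kHz both map to 11.8 kHz.

11.8 kHz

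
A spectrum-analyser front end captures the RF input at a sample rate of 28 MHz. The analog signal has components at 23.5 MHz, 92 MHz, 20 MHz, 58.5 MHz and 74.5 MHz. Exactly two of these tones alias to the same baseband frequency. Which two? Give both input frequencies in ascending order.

fs/2 = 14 MHz.
23.5 MHz > fs/2 = 14 MHz, folds to fs − 23.5 MHz = 4.5 MHz.
92 MHz mod fs = 8 MHz.
8 MHz ≤ fs/2 = 14 MHz, appears at 8 MHz.
20 MHz > fs/2 = 14 MHz, folds to fs − 20 MHz = 8 MHz.
58.5 MHz mod fs = 2.5 MHz.
2.5 MHz ≤ fs/2 = 14 MHz, appears at 2.5 MHz.
74.5 MHz mod fs = 18.5 MHz.
18.5 MHz > fs/2 = 14 MHz, folds to fs − 18.5 MHz = 9.5 MHz.
20 MHz and 92 MHz both map to 8 MHz.

20 MHz, 92 MHz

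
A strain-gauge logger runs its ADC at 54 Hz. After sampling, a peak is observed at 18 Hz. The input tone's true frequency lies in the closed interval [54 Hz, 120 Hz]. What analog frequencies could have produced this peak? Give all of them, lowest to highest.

Frequencies that alias to 18 Hz are k·fs ± 18 Hz for integer k ≥ 0.
k=0: 18 Hz.
k=1: 36 Hz, 72 Hz.
k=2: 90 Hz, 126 Hz.
k=3: 144 Hz, 180 Hz.
Within [54 Hz, 120 Hz]: 72 Hz, 90 Hz.

72 Hz, 90 Hz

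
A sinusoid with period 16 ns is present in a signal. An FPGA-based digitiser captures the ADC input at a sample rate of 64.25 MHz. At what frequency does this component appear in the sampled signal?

1.75 MHz

T = 16 ns → f = 1/T = 62.5 MHz.
62.5 MHz > fs/2 = 32.125 MHz, folds to fs − 62.5 MHz = 1.75 MHz.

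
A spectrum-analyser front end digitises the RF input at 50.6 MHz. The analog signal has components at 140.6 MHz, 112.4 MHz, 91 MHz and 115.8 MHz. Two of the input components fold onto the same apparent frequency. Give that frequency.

fs/2 = 25.3 MHz.
140.6 MHz mod fs = 39.4 MHz.
39.4 MHz > fs/2 = 25.3 MHz, folds to fs − 39.4 MHz = 11.2 MHz.
112.4 MHz mod fs = 11.2 MHz.
11.2 MHz ≤ fs/2 = 25.3 MHz, appears at 11.2 MHz.
91 MHz mod fs = 40.4 MHz.
40.4 MHz > fs/2 = 25.3 MHz, folds to fs − 40.4 MHz = 10.2 MHz.
115.8 MHz mod fs = 14.6 MHz.
14.6 MHz ≤ fs/2 = 25.3 MHz, appears at 14.6 MHz.
112.4 MHz and 140.6 MHz both map to 11.2 MHz.

11.2 MHz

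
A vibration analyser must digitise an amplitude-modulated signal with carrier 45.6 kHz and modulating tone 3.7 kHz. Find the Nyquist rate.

98.6 kHz

AM sidebands sit at fc ± fm = 41.9 kHz and 49.3 kHz.
Highest-frequency component: 49.3 kHz.
Nyquist rate = 2 × 49.3 kHz = 98.6 kHz.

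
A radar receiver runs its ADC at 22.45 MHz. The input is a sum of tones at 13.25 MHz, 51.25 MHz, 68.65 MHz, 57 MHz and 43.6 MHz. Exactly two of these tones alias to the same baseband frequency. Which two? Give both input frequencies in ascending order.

43.6 MHz, 68.65 MHz

fs/2 = 11.225 MHz.
13.25 MHz > fs/2 = 11.225 MHz, folds to fs − 13.25 MHz = 9.2 MHz.
51.25 MHz mod fs = 6.35 MHz.
6.35 MHz ≤ fs/2 = 11.225 MHz, appears at 6.35 MHz.
68.65 MHz mod fs = 1.3 MHz.
1.3 MHz ≤ fs/2 = 11.225 MHz, appears at 1.3 MHz.
57 MHz mod fs = 12.1 MHz.
12.1 MHz > fs/2 = 11.225 MHz, folds to fs − 12.1 MHz = 10.35 MHz.
43.6 MHz mod fs = 21.15 MHz.
21.15 MHz > fs/2 = 11.225 MHz, folds to fs − 21.15 MHz = 1.3 MHz.
43.6 MHz and 68.65 MHz both map to 1.3 MHz.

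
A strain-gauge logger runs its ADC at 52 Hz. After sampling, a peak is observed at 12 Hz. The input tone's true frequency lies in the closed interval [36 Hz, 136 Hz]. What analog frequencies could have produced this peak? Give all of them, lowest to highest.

40 Hz, 64 Hz, 92 Hz, 116 Hz

Frequencies that alias to 12 Hz are k·fs ± 12 Hz for integer k ≥ 0.
k=0: 12 Hz.
k=1: 40 Hz, 64 Hz.
k=2: 92 Hz, 116 Hz.
k=3: 144 Hz, 168 Hz.
Within [36 Hz, 136 Hz]: 40 Hz, 64 Hz, 92 Hz, 116 Hz.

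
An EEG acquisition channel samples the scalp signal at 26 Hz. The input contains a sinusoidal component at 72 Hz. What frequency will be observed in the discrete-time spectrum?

6 Hz

72 Hz mod fs = 20 Hz.
20 Hz > fs/2 = 13 Hz, folds to fs − 20 Hz = 6 Hz.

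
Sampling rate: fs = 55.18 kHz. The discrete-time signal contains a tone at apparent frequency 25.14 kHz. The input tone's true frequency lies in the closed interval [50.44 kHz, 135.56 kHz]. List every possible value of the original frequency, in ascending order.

Frequencies that alias to 25.14 kHz are k·fs ± 25.14 kHz for integer k ≥ 0.
k=0: 25.14 kHz.
k=1: 30.04 kHz, 80.32 kHz.
k=2: 85.22 kHz, 135.5 kHz.
k=3: 140.4 kHz, 190.68 kHz.
Within [50.44 kHz, 135.56 kHz]: 80.32 kHz, 85.22 kHz, 135.5 kHz.

80.32 kHz, 85.22 kHz, 135.5 kHz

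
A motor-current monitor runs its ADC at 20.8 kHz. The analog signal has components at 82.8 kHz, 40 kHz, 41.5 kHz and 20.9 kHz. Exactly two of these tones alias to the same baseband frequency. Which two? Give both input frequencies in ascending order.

20.9 kHz, 41.5 kHz

fs/2 = 10.4 kHz.
82.8 kHz mod fs = 20.4 kHz.
20.4 kHz > fs/2 = 10.4 kHz, folds to fs − 20.4 kHz = 0.4 kHz.
40 kHz mod fs = 19.2 kHz.
19.2 kHz > fs/2 = 10.4 kHz, folds to fs − 19.2 kHz = 1.6 kHz.
41.5 kHz mod fs = 20.7 kHz.
20.7 kHz > fs/2 = 10.4 kHz, folds to fs − 20.7 kHz = 0.1 kHz.
20.9 kHz mod fs = 0.1 kHz.
0.1 kHz ≤ fs/2 = 10.4 kHz, appears at 0.1 kHz.
20.9 kHz and 41.5 kHz both map to 0.1 kHz.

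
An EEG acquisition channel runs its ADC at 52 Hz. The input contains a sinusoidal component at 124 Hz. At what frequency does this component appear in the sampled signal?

20 Hz

124 Hz mod fs = 20 Hz.
20 Hz ≤ fs/2 = 26 Hz, appears at 20 Hz.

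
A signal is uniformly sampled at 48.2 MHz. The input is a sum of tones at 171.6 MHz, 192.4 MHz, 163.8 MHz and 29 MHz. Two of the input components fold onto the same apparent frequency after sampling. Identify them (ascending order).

29 MHz, 163.8 MHz

fs/2 = 24.1 MHz.
171.6 MHz mod fs = 27 MHz.
27 MHz > fs/2 = 24.1 MHz, folds to fs − 27 MHz = 21.2 MHz.
192.4 MHz mod fs = 47.8 MHz.
47.8 MHz > fs/2 = 24.1 MHz, folds to fs − 47.8 MHz = 0.4 MHz.
163.8 MHz mod fs = 19.2 MHz.
19.2 MHz ≤ fs/2 = 24.1 MHz, appears at 19.2 MHz.
29 MHz > fs/2 = 24.1 MHz, folds to fs − 29 MHz = 19.2 MHz.
29 MHz and 163.8 MHz both map to 19.2 MHz.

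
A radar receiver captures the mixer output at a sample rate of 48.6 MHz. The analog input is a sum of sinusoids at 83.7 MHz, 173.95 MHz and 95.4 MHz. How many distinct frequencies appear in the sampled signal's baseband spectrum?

3

fs/2 = 24.3 MHz.
83.7 MHz mod fs = 35.1 MHz.
35.1 MHz > fs/2 = 24.3 MHz, folds to fs − 35.1 MHz = 13.5 MHz.
173.95 MHz mod fs = 28.15 MHz.
28.15 MHz > fs/2 = 24.3 MHz, folds to fs − 28.15 MHz = 20.45 MHz.
95.4 MHz mod fs = 46.8 MHz.
46.8 MHz > fs/2 = 24.3 MHz, folds to fs − 46.8 MHz = 1.8 MHz.
Distinct values: {1.8 MHz, 13.5 MHz, 20.45 MHz} → 3.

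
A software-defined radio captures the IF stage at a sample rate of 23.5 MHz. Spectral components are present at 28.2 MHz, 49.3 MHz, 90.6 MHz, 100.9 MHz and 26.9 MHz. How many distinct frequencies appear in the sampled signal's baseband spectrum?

4

fs/2 = 11.75 MHz.
28.2 MHz mod fs = 4.7 MHz.
4.7 MHz ≤ fs/2 = 11.75 MHz, appears at 4.7 MHz.
49.3 MHz mod fs = 2.3 MHz.
2.3 MHz ≤ fs/2 = 11.75 MHz, appears at 2.3 MHz.
90.6 MHz mod fs = 20.1 MHz.
20.1 MHz > fs/2 = 11.75 MHz, folds to fs − 20.1 MHz = 3.4 MHz.
100.9 MHz mod fs = 6.9 MHz.
6.9 MHz ≤ fs/2 = 11.75 MHz, appears at 6.9 MHz.
26.9 MHz mod fs = 3.4 MHz.
3.4 MHz ≤ fs/2 = 11.75 MHz, appears at 3.4 MHz.
Distinct values: {2.3 MHz, 3.4 MHz, 4.7 MHz, 6.9 MHz} → 4.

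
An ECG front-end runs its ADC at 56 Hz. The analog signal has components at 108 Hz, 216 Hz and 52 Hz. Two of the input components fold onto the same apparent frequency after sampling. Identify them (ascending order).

fs/2 = 28 Hz.
108 Hz mod fs = 52 Hz.
52 Hz > fs/2 = 28 Hz, folds to fs − 52 Hz = 4 Hz.
216 Hz mod fs = 48 Hz.
48 Hz > fs/2 = 28 Hz, folds to fs − 48 Hz = 8 Hz.
52 Hz > fs/2 = 28 Hz, folds to fs − 52 Hz = 4 Hz.
52 Hz and 108 Hz both map to 4 Hz.

52 Hz, 108 Hz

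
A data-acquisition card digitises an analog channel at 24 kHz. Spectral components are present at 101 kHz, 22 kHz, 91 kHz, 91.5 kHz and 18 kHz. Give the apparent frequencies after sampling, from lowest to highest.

2 kHz, 4.5 kHz, 5 kHz, 6 kHz

fs/2 = 12 kHz.
101 kHz mod fs = 5 kHz.
5 kHz ≤ fs/2 = 12 kHz, appears at 5 kHz.
22 kHz > fs/2 = 12 kHz, folds to fs − 22 kHz = 2 kHz.
91 kHz mod fs = 19 kHz.
19 kHz > fs/2 = 12 kHz, folds to fs − 19 kHz = 5 kHz.
91.5 kHz mod fs = 19.5 kHz.
19.5 kHz > fs/2 = 12 kHz, folds to fs − 19.5 kHz = 4.5 kHz.
18 kHz > fs/2 = 12 kHz, folds to fs − 18 kHz = 6 kHz.
Distinct values: {2 kHz, 4.5 kHz, 5 kHz, 6 kHz}.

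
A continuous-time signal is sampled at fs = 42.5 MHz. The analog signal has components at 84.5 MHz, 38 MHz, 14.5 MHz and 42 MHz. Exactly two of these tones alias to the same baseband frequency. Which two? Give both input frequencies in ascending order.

42 MHz, 84.5 MHz

fs/2 = 21.25 MHz.
84.5 MHz mod fs = 42 MHz.
42 MHz > fs/2 = 21.25 MHz, folds to fs − 42 MHz = 0.5 MHz.
38 MHz > fs/2 = 21.25 MHz, folds to fs − 38 MHz = 4.5 MHz.
14.5 MHz ≤ fs/2 = 21.25 MHz, passes unchanged.
42 MHz > fs/2 = 21.25 MHz, folds to fs − 42 MHz = 0.5 MHz.
42 MHz and 84.5 MHz both map to 0.5 MHz.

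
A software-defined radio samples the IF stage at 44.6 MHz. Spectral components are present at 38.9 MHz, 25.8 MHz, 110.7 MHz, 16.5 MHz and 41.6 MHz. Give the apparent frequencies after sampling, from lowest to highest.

3 MHz, 5.7 MHz, 16.5 MHz, 18.8 MHz, 21.5 MHz

fs/2 = 22.3 MHz.
38.9 MHz > fs/2 = 22.3 MHz, folds to fs − 38.9 MHz = 5.7 MHz.
25.8 MHz > fs/2 = 22.3 MHz, folds to fs − 25.8 MHz = 18.8 MHz.
110.7 MHz mod fs = 21.5 MHz.
21.5 MHz ≤ fs/2 = 22.3 MHz, appears at 21.5 MHz.
16.5 MHz ≤ fs/2 = 22.3 MHz, passes unchanged.
41.6 MHz > fs/2 = 22.3 MHz, folds to fs − 41.6 MHz = 3 MHz.
Distinct values: {3 MHz, 5.7 MHz, 16.5 MHz, 18.8 MHz, 21.5 MHz}.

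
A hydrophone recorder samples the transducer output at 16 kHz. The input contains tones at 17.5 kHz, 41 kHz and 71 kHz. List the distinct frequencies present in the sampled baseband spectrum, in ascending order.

fs/2 = 8 kHz.
17.5 kHz mod fs = 1.5 kHz.
1.5 kHz ≤ fs/2 = 8 kHz, appears at 1.5 kHz.
41 kHz mod fs = 9 kHz.
9 kHz > fs/2 = 8 kHz, folds to fs − 9 kHz = 7 kHz.
71 kHz mod fs = 7 kHz.
7 kHz ≤ fs/2 = 8 kHz, appears at 7 kHz.
Distinct values: {1.5 kHz, 7 kHz}.

1.5 kHz, 7 kHz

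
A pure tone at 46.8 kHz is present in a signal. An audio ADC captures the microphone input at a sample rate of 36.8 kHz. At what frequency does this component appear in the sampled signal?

46.8 kHz mod fs = 10 kHz.
10 kHz ≤ fs/2 = 18.4 kHz, appears at 10 kHz.

10 kHz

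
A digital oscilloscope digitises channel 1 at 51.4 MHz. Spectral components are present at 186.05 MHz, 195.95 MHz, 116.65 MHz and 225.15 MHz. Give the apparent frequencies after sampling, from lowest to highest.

9.65 MHz, 13.85 MHz, 19.55 MHz

fs/2 = 25.7 MHz.
186.05 MHz mod fs = 31.85 MHz.
31.85 MHz > fs/2 = 25.7 MHz, folds to fs − 31.85 MHz = 19.55 MHz.
195.95 MHz mod fs = 41.75 MHz.
41.75 MHz > fs/2 = 25.7 MHz, folds to fs − 41.75 MHz = 9.65 MHz.
116.65 MHz mod fs = 13.85 MHz.
13.85 MHz ≤ fs/2 = 25.7 MHz, appears at 13.85 MHz.
225.15 MHz mod fs = 19.55 MHz.
19.55 MHz ≤ fs/2 = 25.7 MHz, appears at 19.55 MHz.
Distinct values: {9.65 MHz, 13.85 MHz, 19.55 MHz}.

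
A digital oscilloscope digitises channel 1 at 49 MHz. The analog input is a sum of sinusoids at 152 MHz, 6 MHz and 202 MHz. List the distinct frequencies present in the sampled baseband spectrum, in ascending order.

5 MHz, 6 MHz

fs/2 = 24.5 MHz.
152 MHz mod fs = 5 MHz.
5 MHz ≤ fs/2 = 24.5 MHz, appears at 5 MHz.
6 MHz ≤ fs/2 = 24.5 MHz, passes unchanged.
202 MHz mod fs = 6 MHz.
6 MHz ≤ fs/2 = 24.5 MHz, appears at 6 MHz.
Distinct values: {5 MHz, 6 MHz}.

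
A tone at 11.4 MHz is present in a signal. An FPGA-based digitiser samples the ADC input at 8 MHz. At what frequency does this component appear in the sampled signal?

3.4 MHz

11.4 MHz mod fs = 3.4 MHz.
3.4 MHz ≤ fs/2 = 4 MHz, appears at 3.4 MHz.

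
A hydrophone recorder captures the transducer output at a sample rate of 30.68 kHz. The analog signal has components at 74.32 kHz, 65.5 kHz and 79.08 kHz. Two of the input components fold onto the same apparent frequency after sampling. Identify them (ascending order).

fs/2 = 15.34 kHz.
74.32 kHz mod fs = 12.96 kHz.
12.96 kHz ≤ fs/2 = 15.34 kHz, appears at 12.96 kHz.
65.5 kHz mod fs = 4.14 kHz.
4.14 kHz ≤ fs/2 = 15.34 kHz, appears at 4.14 kHz.
79.08 kHz mod fs = 17.72 kHz.
17.72 kHz > fs/2 = 15.34 kHz, folds to fs − 17.72 kHz = 12.96 kHz.
74.32 kHz and 79.08 kHz both map to 12.96 kHz.

74.32 kHz, 79.08 kHz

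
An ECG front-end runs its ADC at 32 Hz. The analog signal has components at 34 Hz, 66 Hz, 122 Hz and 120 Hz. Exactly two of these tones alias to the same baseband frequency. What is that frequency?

fs/2 = 16 Hz.
34 Hz mod fs = 2 Hz.
2 Hz ≤ fs/2 = 16 Hz, appears at 2 Hz.
66 Hz mod fs = 2 Hz.
2 Hz ≤ fs/2 = 16 Hz, appears at 2 Hz.
122 Hz mod fs = 26 Hz.
26 Hz > fs/2 = 16 Hz, folds to fs − 26 Hz = 6 Hz.
120 Hz mod fs = 24 Hz.
24 Hz > fs/2 = 16 Hz, folds to fs − 24 Hz = 8 Hz.
34 Hz and 66 Hz both map to 2 Hz.

2 Hz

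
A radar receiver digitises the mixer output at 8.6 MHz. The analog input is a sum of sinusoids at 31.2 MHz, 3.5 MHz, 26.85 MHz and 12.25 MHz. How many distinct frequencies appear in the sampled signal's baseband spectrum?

fs/2 = 4.3 MHz.
31.2 MHz mod fs = 5.4 MHz.
5.4 MHz > fs/2 = 4.3 MHz, folds to fs − 5.4 MHz = 3.2 MHz.
3.5 MHz ≤ fs/2 = 4.3 MHz, passes unchanged.
26.85 MHz mod fs = 1.05 MHz.
1.05 MHz ≤ fs/2 = 4.3 MHz, appears at 1.05 MHz.
12.25 MHz mod fs = 3.65 MHz.
3.65 MHz ≤ fs/2 = 4.3 MHz, appears at 3.65 MHz.
Distinct values: {1.05 MHz, 3.2 MHz, 3.5 MHz, 3.65 MHz} → 4.

4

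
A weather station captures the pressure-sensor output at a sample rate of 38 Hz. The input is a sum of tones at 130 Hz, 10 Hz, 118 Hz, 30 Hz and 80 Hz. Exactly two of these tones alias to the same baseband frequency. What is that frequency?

fs/2 = 19 Hz.
130 Hz mod fs = 16 Hz.
16 Hz ≤ fs/2 = 19 Hz, appears at 16 Hz.
10 Hz ≤ fs/2 = 19 Hz, passes unchanged.
118 Hz mod fs = 4 Hz.
4 Hz ≤ fs/2 = 19 Hz, appears at 4 Hz.
30 Hz > fs/2 = 19 Hz, folds to fs − 30 Hz = 8 Hz.
80 Hz mod fs = 4 Hz.
4 Hz ≤ fs/2 = 19 Hz, appears at 4 Hz.
80 Hz and 118 Hz both map to 4 Hz.

4 Hz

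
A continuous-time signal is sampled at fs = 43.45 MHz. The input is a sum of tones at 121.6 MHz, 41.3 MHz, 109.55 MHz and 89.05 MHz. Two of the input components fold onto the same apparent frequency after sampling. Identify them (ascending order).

41.3 MHz, 89.05 MHz

fs/2 = 21.725 MHz.
121.6 MHz mod fs = 34.7 MHz.
34.7 MHz > fs/2 = 21.725 MHz, folds to fs − 34.7 MHz = 8.75 MHz.
41.3 MHz > fs/2 = 21.725 MHz, folds to fs − 41.3 MHz = 2.15 MHz.
109.55 MHz mod fs = 22.65 MHz.
22.65 MHz > fs/2 = 21.725 MHz, folds to fs − 22.65 MHz = 20.8 MHz.
89.05 MHz mod fs = 2.15 MHz.
2.15 MHz ≤ fs/2 = 21.725 MHz, appears at 2.15 MHz.
41.3 MHz and 89.05 MHz both map to 2.15 MHz.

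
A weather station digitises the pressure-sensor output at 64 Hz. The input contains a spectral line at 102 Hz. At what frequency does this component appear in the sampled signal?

26 Hz

102 Hz mod fs = 38 Hz.
38 Hz > fs/2 = 32 Hz, folds to fs − 38 Hz = 26 Hz.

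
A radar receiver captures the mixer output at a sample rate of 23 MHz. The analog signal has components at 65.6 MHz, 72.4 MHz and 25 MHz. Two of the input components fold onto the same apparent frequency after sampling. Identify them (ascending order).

fs/2 = 11.5 MHz.
65.6 MHz mod fs = 19.6 MHz.
19.6 MHz > fs/2 = 11.5 MHz, folds to fs − 19.6 MHz = 3.4 MHz.
72.4 MHz mod fs = 3.4 MHz.
3.4 MHz ≤ fs/2 = 11.5 MHz, appears at 3.4 MHz.
25 MHz mod fs = 2 MHz.
2 MHz ≤ fs/2 = 11.5 MHz, appears at 2 MHz.
65.6 MHz and 72.4 MHz both map to 3.4 MHz.

65.6 MHz, 72.4 MHz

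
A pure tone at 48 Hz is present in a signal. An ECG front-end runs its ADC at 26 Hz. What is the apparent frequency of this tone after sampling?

48 Hz mod fs = 22 Hz.
22 Hz > fs/2 = 13 Hz, folds to fs − 22 Hz = 4 Hz.

4 Hz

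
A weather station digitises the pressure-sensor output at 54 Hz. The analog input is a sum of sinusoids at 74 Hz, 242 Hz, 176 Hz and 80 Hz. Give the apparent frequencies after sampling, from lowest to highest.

14 Hz, 20 Hz, 26 Hz

fs/2 = 27 Hz.
74 Hz mod fs = 20 Hz.
20 Hz ≤ fs/2 = 27 Hz, appears at 20 Hz.
242 Hz mod fs = 26 Hz.
26 Hz ≤ fs/2 = 27 Hz, appears at 26 Hz.
176 Hz mod fs = 14 Hz.
14 Hz ≤ fs/2 = 27 Hz, appears at 14 Hz.
80 Hz mod fs = 26 Hz.
26 Hz ≤ fs/2 = 27 Hz, appears at 26 Hz.
Distinct values: {14 Hz, 20 Hz, 26 Hz}.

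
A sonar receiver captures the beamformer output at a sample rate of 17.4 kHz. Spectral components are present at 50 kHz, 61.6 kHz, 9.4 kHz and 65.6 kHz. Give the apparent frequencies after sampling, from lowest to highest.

fs/2 = 8.7 kHz.
50 kHz mod fs = 15.2 kHz.
15.2 kHz > fs/2 = 8.7 kHz, folds to fs − 15.2 kHz = 2.2 kHz.
61.6 kHz mod fs = 9.4 kHz.
9.4 kHz > fs/2 = 8.7 kHz, folds to fs − 9.4 kHz = 8 kHz.
9.4 kHz > fs/2 = 8.7 kHz, folds to fs − 9.4 kHz = 8 kHz.
65.6 kHz mod fs = 13.4 kHz.
13.4 kHz > fs/2 = 8.7 kHz, folds to fs − 13.4 kHz = 4 kHz.
Distinct values: {2.2 kHz, 4 kHz, 8 kHz}.

2.2 kHz, 4 kHz, 8 kHz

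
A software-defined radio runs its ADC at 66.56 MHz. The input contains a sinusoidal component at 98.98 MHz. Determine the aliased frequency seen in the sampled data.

98.98 MHz mod fs = 32.42 MHz.
32.42 MHz ≤ fs/2 = 33.28 MHz, appears at 32.42 MHz.

32.42 MHz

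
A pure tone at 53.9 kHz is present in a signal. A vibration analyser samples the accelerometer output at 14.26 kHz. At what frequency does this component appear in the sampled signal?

3.14 kHz

53.9 kHz mod fs = 11.12 kHz.
11.12 kHz > fs/2 = 7.13 kHz, folds to fs − 11.12 kHz = 3.14 kHz.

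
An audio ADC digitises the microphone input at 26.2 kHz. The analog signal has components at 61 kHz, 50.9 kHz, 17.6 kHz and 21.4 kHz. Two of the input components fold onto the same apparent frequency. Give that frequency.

8.6 kHz

fs/2 = 13.1 kHz.
61 kHz mod fs = 8.6 kHz.
8.6 kHz ≤ fs/2 = 13.1 kHz, appears at 8.6 kHz.
50.9 kHz mod fs = 24.7 kHz.
24.7 kHz > fs/2 = 13.1 kHz, folds to fs − 24.7 kHz = 1.5 kHz.
17.6 kHz > fs/2 = 13.1 kHz, folds to fs − 17.6 kHz = 8.6 kHz.
21.4 kHz > fs/2 = 13.1 kHz, folds to fs − 21.4 kHz = 4.8 kHz.
17.6 kHz and 61 kHz both map to 8.6 kHz.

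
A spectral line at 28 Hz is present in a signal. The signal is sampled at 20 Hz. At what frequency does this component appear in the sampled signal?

28 Hz mod fs = 8 Hz.
8 Hz ≤ fs/2 = 10 Hz, appears at 8 Hz.

8 Hz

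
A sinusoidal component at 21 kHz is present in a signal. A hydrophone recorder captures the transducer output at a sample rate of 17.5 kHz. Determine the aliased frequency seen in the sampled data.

21 kHz mod fs = 3.5 kHz.
3.5 kHz ≤ fs/2 = 8.75 kHz, appears at 3.5 kHz.

3.5 kHz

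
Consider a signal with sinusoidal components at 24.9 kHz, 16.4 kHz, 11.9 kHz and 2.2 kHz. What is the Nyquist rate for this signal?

Highest-frequency component: 24.9 kHz.
Nyquist rate = 2 × 24.9 kHz = 49.8 kHz.

49.8 kHz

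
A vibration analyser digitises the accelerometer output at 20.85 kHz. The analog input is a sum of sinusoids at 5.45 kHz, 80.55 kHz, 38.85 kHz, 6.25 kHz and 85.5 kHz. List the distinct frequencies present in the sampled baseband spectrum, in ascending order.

2.1 kHz, 2.85 kHz, 5.45 kHz, 6.25 kHz

fs/2 = 10.425 kHz.
5.45 kHz ≤ fs/2 = 10.425 kHz, passes unchanged.
80.55 kHz mod fs = 18 kHz.
18 kHz > fs/2 = 10.425 kHz, folds to fs − 18 kHz = 2.85 kHz.
38.85 kHz mod fs = 18 kHz.
18 kHz > fs/2 = 10.425 kHz, folds to fs − 18 kHz = 2.85 kHz.
6.25 kHz ≤ fs/2 = 10.425 kHz, passes unchanged.
85.5 kHz mod fs = 2.1 kHz.
2.1 kHz ≤ fs/2 = 10.425 kHz, appears at 2.1 kHz.
Distinct values: {2.1 kHz, 2.85 kHz, 5.45 kHz, 6.25 kHz}.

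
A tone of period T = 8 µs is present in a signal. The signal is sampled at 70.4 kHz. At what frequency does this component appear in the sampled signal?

T = 8 µs → f = 1/T = 125 kHz.
125 kHz mod fs = 54.6 kHz.
54.6 kHz > fs/2 = 35.2 kHz, folds to fs − 54.6 kHz = 15.8 kHz.

15.8 kHz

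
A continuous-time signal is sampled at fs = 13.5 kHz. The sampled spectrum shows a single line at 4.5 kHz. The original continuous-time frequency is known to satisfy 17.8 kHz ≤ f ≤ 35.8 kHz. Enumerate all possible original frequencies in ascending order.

Frequencies that alias to 4.5 kHz are k·fs ± 4.5 kHz for integer k ≥ 0.
k=0: 4.5 kHz.
k=1: 9 kHz, 18 kHz.
k=2: 22.5 kHz, 31.5 kHz.
k=3: 36 kHz, 45 kHz.
Within [17.8 kHz, 35.8 kHz]: 18 kHz, 22.5 kHz, 31.5 kHz.

18 kHz, 22.5 kHz, 31.5 kHz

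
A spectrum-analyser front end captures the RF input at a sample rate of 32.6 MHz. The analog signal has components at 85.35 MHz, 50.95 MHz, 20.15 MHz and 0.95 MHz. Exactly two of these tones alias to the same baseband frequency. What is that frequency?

fs/2 = 16.3 MHz.
85.35 MHz mod fs = 20.15 MHz.
20.15 MHz > fs/2 = 16.3 MHz, folds to fs − 20.15 MHz = 12.45 MHz.
50.95 MHz mod fs = 18.35 MHz.
18.35 MHz > fs/2 = 16.3 MHz, folds to fs − 18.35 MHz = 14.25 MHz.
20.15 MHz > fs/2 = 16.3 MHz, folds to fs − 20.15 MHz = 12.45 MHz.
0.95 MHz ≤ fs/2 = 16.3 MHz, passes unchanged.
20.15 MHz and 85.35 MHz both map to 12.45 MHz.

12.45 MHz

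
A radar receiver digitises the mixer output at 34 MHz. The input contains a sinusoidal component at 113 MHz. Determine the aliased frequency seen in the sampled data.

113 MHz mod fs = 11 MHz.
11 MHz ≤ fs/2 = 17 MHz, appears at 11 MHz.

11 MHz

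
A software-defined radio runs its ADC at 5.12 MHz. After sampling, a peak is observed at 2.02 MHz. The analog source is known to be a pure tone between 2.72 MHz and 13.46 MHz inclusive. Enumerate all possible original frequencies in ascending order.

Frequencies that alias to 2.02 MHz are k·fs ± 2.02 MHz for integer k ≥ 0.
k=0: 2.02 MHz.
k=1: 3.1 MHz, 7.14 MHz.
k=2: 8.22 MHz, 12.26 MHz.
k=3: 13.34 MHz, 17.38 MHz.
k=4: 18.46 MHz, 22.5 MHz.
Within [2.72 MHz, 13.46 MHz]: 3.1 MHz, 7.14 MHz, 8.22 MHz, 12.26 MHz, 13.34 MHz.

3.1 MHz, 7.14 MHz, 8.22 MHz, 12.26 MHz, 13.34 MHz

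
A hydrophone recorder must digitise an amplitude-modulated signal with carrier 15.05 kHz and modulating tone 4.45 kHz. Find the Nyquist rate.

39 kHz

AM sidebands sit at fc ± fm = 10.6 kHz and 19.5 kHz.
Highest-frequency component: 19.5 kHz.
Nyquist rate = 2 × 19.5 kHz = 39 kHz.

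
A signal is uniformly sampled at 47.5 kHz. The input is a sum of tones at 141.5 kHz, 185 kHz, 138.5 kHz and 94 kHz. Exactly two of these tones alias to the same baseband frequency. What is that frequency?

1 kHz

fs/2 = 23.75 kHz.
141.5 kHz mod fs = 46.5 kHz.
46.5 kHz > fs/2 = 23.75 kHz, folds to fs − 46.5 kHz = 1 kHz.
185 kHz mod fs = 42.5 kHz.
42.5 kHz > fs/2 = 23.75 kHz, folds to fs − 42.5 kHz = 5 kHz.
138.5 kHz mod fs = 43.5 kHz.
43.5 kHz > fs/2 = 23.75 kHz, folds to fs − 43.5 kHz = 4 kHz.
94 kHz mod fs = 46.5 kHz.
46.5 kHz > fs/2 = 23.75 kHz, folds to fs − 46.5 kHz = 1 kHz.
94 kHz and 141.5 kHz both map to 1 kHz.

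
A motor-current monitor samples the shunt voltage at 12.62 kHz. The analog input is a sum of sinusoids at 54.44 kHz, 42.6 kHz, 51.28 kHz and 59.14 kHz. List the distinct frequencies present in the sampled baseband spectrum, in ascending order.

fs/2 = 6.31 kHz.
54.44 kHz mod fs = 3.96 kHz.
3.96 kHz ≤ fs/2 = 6.31 kHz, appears at 3.96 kHz.
42.6 kHz mod fs = 4.74 kHz.
4.74 kHz ≤ fs/2 = 6.31 kHz, appears at 4.74 kHz.
51.28 kHz mod fs = 0.8 kHz.
0.8 kHz ≤ fs/2 = 6.31 kHz, appears at 0.8 kHz.
59.14 kHz mod fs = 8.66 kHz.
8.66 kHz > fs/2 = 6.31 kHz, folds to fs − 8.66 kHz = 3.96 kHz.
Distinct values: {0.8 kHz, 3.96 kHz, 4.74 kHz}.

0.8 kHz, 3.96 kHz, 4.74 kHz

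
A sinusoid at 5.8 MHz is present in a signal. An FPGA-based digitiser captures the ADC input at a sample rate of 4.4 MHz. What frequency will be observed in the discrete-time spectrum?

5.8 MHz mod fs = 1.4 MHz.
1.4 MHz ≤ fs/2 = 2.2 MHz, appears at 1.4 MHz.

1.4 MHz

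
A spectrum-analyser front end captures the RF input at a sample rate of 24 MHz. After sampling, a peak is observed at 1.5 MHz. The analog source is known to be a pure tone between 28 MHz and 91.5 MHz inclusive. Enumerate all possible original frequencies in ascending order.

46.5 MHz, 49.5 MHz, 70.5 MHz, 73.5 MHz

Frequencies that alias to 1.5 MHz are k·fs ± 1.5 MHz for integer k ≥ 0.
k=0: 1.5 MHz.
k=1: 22.5 MHz, 25.5 MHz.
k=2: 46.5 MHz, 49.5 MHz.
k=3: 70.5 MHz, 73.5 MHz.
k=4: 94.5 MHz, 97.5 MHz.
Within [28 MHz, 91.5 MHz]: 46.5 MHz, 49.5 MHz, 70.5 MHz, 73.5 MHz.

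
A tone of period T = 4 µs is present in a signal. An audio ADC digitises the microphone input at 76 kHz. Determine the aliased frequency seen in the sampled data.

T = 4 µs → f = 1/T = 250 kHz.
250 kHz mod fs = 22 kHz.
22 kHz ≤ fs/2 = 38 kHz, appears at 22 kHz.

22 kHz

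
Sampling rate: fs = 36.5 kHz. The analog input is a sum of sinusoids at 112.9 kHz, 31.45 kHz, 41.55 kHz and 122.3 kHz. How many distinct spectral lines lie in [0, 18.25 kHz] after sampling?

fs/2 = 18.25 kHz.
112.9 kHz mod fs = 3.4 kHz.
3.4 kHz ≤ fs/2 = 18.25 kHz, appears at 3.4 kHz.
31.45 kHz > fs/2 = 18.25 kHz, folds to fs − 31.45 kHz = 5.05 kHz.
41.55 kHz mod fs = 5.05 kHz.
5.05 kHz ≤ fs/2 = 18.25 kHz, appears at 5.05 kHz.
122.3 kHz mod fs = 12.8 kHz.
12.8 kHz ≤ fs/2 = 18.25 kHz, appears at 12.8 kHz.
Distinct values: {3.4 kHz, 5.05 kHz, 12.8 kHz} → 3.

3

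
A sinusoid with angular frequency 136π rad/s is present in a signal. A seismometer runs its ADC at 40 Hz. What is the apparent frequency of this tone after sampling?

ω = 136π rad/s → f = ω/(2π) = 68 Hz.
68 Hz mod fs = 28 Hz.
28 Hz > fs/2 = 20 Hz, folds to fs − 28 Hz = 12 Hz.

12 Hz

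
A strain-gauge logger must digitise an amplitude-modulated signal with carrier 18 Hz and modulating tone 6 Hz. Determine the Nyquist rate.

AM sidebands sit at fc ± fm = 12 Hz and 24 Hz.
Highest-frequency component: 24 Hz.
Nyquist rate = 2 × 24 Hz = 48 Hz.

48 Hz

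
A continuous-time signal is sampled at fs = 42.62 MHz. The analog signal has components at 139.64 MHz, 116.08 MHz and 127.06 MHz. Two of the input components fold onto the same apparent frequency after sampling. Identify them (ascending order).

116.08 MHz, 139.64 MHz

fs/2 = 21.31 MHz.
139.64 MHz mod fs = 11.78 MHz.
11.78 MHz ≤ fs/2 = 21.31 MHz, appears at 11.78 MHz.
116.08 MHz mod fs = 30.84 MHz.
30.84 MHz > fs/2 = 21.31 MHz, folds to fs − 30.84 MHz = 11.78 MHz.
127.06 MHz mod fs = 41.82 MHz.
41.82 MHz > fs/2 = 21.31 MHz, folds to fs − 41.82 MHz = 0.8 MHz.
116.08 MHz and 139.64 MHz both map to 11.78 MHz.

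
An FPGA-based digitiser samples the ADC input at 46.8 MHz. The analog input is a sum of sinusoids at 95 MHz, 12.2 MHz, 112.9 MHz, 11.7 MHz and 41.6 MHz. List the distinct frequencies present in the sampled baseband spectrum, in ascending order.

1.4 MHz, 5.2 MHz, 11.7 MHz, 12.2 MHz, 19.3 MHz

fs/2 = 23.4 MHz.
95 MHz mod fs = 1.4 MHz.
1.4 MHz ≤ fs/2 = 23.4 MHz, appears at 1.4 MHz.
12.2 MHz ≤ fs/2 = 23.4 MHz, passes unchanged.
112.9 MHz mod fs = 19.3 MHz.
19.3 MHz ≤ fs/2 = 23.4 MHz, appears at 19.3 MHz.
11.7 MHz ≤ fs/2 = 23.4 MHz, passes unchanged.
41.6 MHz > fs/2 = 23.4 MHz, folds to fs − 41.6 MHz = 5.2 MHz.
Distinct values: {1.4 MHz, 5.2 MHz, 11.7 MHz, 12.2 MHz, 19.3 MHz}.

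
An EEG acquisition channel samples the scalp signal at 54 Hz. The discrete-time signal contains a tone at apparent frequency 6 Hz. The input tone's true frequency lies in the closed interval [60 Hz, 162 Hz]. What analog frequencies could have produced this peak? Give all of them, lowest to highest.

60 Hz, 102 Hz, 114 Hz, 156 Hz

Frequencies that alias to 6 Hz are k·fs ± 6 Hz for integer k ≥ 0.
k=0: 6 Hz.
k=1: 48 Hz, 60 Hz.
k=2: 102 Hz, 114 Hz.
k=3: 156 Hz, 168 Hz.
k=4: 210 Hz, 222 Hz.
Within [60 Hz, 162 Hz]: 60 Hz, 102 Hz, 114 Hz, 156 Hz.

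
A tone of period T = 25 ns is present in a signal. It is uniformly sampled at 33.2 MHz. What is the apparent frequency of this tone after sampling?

T = 25 ns → f = 1/T = 40 MHz.
40 MHz mod fs = 6.8 MHz.
6.8 MHz ≤ fs/2 = 16.6 MHz, appears at 6.8 MHz.

6.8 MHz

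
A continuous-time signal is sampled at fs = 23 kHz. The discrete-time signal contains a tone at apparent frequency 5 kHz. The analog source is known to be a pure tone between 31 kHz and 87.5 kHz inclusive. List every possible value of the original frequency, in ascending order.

Frequencies that alias to 5 kHz are k·fs ± 5 kHz for integer k ≥ 0.
k=0: 5 kHz.
k=1: 18 kHz, 28 kHz.
k=2: 41 kHz, 51 kHz.
k=3: 64 kHz, 74 kHz.
k=4: 87 kHz, 97 kHz.
k=5: 110 kHz, 120 kHz.
Within [31 kHz, 87.5 kHz]: 41 kHz, 51 kHz, 64 kHz, 74 kHz, 87 kHz.

41 kHz, 51 kHz, 64 kHz, 74 kHz, 87 kHz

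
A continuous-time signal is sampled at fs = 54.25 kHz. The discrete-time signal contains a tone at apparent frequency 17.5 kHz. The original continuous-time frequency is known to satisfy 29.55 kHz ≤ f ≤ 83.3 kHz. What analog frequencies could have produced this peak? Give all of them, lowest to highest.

Frequencies that alias to 17.5 kHz are k·fs ± 17.5 kHz for integer k ≥ 0.
k=0: 17.5 kHz.
k=1: 36.75 kHz, 71.75 kHz.
k=2: 91 kHz, 126 kHz.
Within [29.55 kHz, 83.3 kHz]: 36.75 kHz, 71.75 kHz.

36.75 kHz, 71.75 kHz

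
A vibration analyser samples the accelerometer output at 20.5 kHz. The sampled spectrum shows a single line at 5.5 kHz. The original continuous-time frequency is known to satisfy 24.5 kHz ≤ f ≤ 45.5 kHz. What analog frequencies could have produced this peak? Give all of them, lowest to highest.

26 kHz, 35.5 kHz

Frequencies that alias to 5.5 kHz are k·fs ± 5.5 kHz for integer k ≥ 0.
k=0: 5.5 kHz.
k=1: 15 kHz, 26 kHz.
k=2: 35.5 kHz, 46.5 kHz.
k=3: 56 kHz, 67 kHz.
Within [24.5 kHz, 45.5 kHz]: 26 kHz, 35.5 kHz.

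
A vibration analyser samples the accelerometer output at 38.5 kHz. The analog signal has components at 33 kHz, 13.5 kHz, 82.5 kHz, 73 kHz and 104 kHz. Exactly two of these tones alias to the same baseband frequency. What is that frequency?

5.5 kHz

fs/2 = 19.25 kHz.
33 kHz > fs/2 = 19.25 kHz, folds to fs − 33 kHz = 5.5 kHz.
13.5 kHz ≤ fs/2 = 19.25 kHz, passes unchanged.
82.5 kHz mod fs = 5.5 kHz.
5.5 kHz ≤ fs/2 = 19.25 kHz, appears at 5.5 kHz.
73 kHz mod fs = 34.5 kHz.
34.5 kHz > fs/2 = 19.25 kHz, folds to fs − 34.5 kHz = 4 kHz.
104 kHz mod fs = 27 kHz.
27 kHz > fs/2 = 19.25 kHz, folds to fs − 27 kHz = 11.5 kHz.
33 kHz and 82.5 kHz both map to 5.5 kHz.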